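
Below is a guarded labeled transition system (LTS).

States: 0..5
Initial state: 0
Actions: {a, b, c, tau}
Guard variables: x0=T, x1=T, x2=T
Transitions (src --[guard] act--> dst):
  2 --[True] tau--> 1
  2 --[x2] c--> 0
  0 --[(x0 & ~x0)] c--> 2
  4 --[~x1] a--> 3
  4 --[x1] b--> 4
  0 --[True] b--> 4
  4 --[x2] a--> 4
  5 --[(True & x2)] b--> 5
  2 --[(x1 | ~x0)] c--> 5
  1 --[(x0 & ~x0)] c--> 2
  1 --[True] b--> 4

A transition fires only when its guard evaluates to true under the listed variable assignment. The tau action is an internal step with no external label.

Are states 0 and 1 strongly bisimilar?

Answer: BISIMILAR

Working:
Bisimulation quotient by refinement:
  round 0: {{0,1,2,3,4,5}}
  round 1: {{0,1,5},{2},{3},{4}}
  round 2: {{0,1},{2},{3},{4},{5}}
stable after 3 split(s): 5 block(s)
class of 0: {0,1}; class of 1: {0,1}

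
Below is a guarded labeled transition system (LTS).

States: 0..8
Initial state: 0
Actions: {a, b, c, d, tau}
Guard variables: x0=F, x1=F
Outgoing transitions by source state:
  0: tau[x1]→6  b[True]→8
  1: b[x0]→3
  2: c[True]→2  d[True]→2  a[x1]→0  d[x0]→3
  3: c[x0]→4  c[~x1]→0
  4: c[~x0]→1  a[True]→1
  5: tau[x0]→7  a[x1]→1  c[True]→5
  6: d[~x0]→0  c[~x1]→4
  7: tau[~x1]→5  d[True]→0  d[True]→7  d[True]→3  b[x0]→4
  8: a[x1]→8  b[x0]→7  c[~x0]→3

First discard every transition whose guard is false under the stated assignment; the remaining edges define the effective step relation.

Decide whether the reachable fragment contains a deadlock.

Answer: DEADLOCK-FREE

Trace:
Reachable = {0,3,8}
  0: b→8  [deg 1]
  3: c→0  [deg 1]
  8: c→3  [deg 1]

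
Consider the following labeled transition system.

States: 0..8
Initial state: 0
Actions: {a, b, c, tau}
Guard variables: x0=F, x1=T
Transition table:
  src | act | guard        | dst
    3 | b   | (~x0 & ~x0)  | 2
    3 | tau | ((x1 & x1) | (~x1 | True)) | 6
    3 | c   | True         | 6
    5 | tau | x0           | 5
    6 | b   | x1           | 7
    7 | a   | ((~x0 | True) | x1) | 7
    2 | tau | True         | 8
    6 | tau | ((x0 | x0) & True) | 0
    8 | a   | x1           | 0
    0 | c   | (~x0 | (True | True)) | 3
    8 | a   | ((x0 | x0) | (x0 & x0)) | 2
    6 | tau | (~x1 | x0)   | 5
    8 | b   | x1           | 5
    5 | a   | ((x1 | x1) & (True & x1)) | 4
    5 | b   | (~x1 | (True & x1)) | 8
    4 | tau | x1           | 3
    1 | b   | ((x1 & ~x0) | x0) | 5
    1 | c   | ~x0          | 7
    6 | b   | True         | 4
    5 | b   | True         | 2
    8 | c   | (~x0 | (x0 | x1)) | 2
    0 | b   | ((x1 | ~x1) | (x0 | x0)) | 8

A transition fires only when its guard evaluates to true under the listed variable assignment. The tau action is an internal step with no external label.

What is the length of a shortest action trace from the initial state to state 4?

Breadth-first toward 4:
  L0 = {0}
  L1 = {3,8}
  L2 = {2,5,6}
  L3 = {4,7}
depth(4)=3, e.g. b·b·a

Answer: 3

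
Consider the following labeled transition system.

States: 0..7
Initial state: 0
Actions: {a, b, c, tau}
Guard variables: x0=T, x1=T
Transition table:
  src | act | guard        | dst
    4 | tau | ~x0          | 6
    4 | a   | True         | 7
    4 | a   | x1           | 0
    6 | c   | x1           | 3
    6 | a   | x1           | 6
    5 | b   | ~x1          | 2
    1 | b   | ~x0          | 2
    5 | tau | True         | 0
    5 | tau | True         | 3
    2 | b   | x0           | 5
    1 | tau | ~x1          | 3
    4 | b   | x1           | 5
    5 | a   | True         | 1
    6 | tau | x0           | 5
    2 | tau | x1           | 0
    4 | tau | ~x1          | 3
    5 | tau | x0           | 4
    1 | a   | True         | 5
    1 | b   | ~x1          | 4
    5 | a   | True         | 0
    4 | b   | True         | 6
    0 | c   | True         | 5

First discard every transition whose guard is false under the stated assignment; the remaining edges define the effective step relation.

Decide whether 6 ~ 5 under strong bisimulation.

Answer: NOT BISIMILAR

Analysis:
Compute ~ classes (split until stable):
  P[0] = {{0,1,2,3,4,5,6,7}}
  P[1] = {{0},{1},{2},{3,7},{4},{5},{6}}
7 equivalence class(es) (converged in 2)
[6]={6}  [5]={5}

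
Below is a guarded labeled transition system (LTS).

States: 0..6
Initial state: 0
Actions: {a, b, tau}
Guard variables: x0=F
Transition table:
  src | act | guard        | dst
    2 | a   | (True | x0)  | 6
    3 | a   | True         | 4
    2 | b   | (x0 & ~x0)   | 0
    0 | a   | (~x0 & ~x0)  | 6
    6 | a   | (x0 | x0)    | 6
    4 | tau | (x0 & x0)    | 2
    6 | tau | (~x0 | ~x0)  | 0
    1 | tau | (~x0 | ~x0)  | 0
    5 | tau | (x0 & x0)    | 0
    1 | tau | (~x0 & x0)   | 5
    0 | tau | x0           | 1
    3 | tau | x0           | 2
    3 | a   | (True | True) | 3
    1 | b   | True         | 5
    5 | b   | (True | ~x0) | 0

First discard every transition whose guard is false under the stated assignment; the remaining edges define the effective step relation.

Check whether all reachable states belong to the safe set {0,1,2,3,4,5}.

Answer: INVARIANT VIOLATED at state 6

Analysis:
Inv-set: {0,1,2,3,4,5}
Reachable = {0,6}
  0: safe
  6: VIOLATES
counterexample path to 6: a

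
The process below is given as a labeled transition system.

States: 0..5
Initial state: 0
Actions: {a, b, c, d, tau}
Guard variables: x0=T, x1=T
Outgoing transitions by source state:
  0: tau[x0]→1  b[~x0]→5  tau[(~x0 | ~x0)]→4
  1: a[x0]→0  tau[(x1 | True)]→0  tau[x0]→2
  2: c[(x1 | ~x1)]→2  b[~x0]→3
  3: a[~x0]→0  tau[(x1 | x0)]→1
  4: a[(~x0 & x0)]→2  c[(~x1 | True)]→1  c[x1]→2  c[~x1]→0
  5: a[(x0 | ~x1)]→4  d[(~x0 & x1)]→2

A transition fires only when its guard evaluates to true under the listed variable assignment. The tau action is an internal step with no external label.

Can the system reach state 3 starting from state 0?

9 transition(s) survive guard evaluation.
L0 = {0}
L1 = {1}  now seen {0,1}
L2 = {2}  now seen {0,1,2}
Reachable = {0,1,2}

Answer: UNREACHABLE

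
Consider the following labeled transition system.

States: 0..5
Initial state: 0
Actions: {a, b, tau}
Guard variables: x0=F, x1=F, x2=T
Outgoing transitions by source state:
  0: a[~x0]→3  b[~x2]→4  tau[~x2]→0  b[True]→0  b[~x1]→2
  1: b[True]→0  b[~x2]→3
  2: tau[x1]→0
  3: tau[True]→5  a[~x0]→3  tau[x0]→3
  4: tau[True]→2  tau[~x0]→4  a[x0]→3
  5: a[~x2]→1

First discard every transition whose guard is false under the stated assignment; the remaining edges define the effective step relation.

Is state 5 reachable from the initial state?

Answer: REACHABLE

Analysis:
8 transition(s) survive guard evaluation.
depth 0: {0}
depth 1: {2,3}  now seen {0,2,3}
depth 2: {5}  now seen {0,2,3,5}
Reachable = {0,2,3,5}
witness 5: a·tau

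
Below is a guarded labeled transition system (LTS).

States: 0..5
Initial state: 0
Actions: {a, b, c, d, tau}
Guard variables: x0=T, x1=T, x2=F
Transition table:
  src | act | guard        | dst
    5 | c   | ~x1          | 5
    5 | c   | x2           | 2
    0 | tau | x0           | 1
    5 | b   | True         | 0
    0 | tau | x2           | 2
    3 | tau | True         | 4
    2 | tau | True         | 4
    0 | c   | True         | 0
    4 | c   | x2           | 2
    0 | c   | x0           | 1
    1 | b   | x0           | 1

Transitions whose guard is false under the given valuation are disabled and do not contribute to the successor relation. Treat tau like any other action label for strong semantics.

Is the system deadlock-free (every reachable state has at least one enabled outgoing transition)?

R = {0,1}
  0: c→0  c→1  tau→1  [3 out]
  1: b→1  [1 out]

Answer: DEADLOCK-FREE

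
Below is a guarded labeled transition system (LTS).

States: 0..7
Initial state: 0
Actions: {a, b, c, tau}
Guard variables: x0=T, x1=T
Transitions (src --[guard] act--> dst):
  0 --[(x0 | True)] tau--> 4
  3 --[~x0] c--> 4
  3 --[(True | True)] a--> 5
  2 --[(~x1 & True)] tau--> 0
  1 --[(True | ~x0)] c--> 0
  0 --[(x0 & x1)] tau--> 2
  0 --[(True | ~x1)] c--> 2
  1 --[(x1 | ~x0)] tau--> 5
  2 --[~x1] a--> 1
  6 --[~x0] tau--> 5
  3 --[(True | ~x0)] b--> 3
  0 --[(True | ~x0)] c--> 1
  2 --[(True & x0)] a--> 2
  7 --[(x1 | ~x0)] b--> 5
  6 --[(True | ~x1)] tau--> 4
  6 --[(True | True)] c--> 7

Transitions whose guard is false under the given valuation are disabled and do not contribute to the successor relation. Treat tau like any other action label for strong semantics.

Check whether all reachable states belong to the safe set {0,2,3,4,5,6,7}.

Answer: INVARIANT VIOLATED at state 1

Working:
Safe = {0,2,3,4,5,6,7}
R = {0,1,2,4,5}
  0: ok
  1: outside
  2: ok
  4: ok
  5: ok
counterexample path to 1: c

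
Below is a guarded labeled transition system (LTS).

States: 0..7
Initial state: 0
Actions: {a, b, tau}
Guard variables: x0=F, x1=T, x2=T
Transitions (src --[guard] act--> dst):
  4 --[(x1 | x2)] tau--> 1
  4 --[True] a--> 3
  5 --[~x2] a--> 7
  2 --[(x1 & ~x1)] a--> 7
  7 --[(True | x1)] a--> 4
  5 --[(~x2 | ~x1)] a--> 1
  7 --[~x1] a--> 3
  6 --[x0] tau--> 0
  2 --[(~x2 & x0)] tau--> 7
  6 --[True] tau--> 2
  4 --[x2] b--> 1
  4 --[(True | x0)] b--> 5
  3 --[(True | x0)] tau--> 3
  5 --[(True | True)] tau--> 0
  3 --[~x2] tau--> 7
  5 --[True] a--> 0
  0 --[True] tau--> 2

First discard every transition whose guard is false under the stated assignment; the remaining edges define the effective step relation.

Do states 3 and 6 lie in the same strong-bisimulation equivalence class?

Bisimulation quotient by refinement:
  round 0: {{0,1,2,3,4,5,6,7}}
  round 1: {{0,3,6},{1,2},{4},{5},{7}}
  round 2: {{0,6},{1,2},{3},{4},{5},{7}}
stable after 3 split(s): 6 block(s)
class of 3: {3}; class of 6: {0,6}

Answer: NOT BISIMILAR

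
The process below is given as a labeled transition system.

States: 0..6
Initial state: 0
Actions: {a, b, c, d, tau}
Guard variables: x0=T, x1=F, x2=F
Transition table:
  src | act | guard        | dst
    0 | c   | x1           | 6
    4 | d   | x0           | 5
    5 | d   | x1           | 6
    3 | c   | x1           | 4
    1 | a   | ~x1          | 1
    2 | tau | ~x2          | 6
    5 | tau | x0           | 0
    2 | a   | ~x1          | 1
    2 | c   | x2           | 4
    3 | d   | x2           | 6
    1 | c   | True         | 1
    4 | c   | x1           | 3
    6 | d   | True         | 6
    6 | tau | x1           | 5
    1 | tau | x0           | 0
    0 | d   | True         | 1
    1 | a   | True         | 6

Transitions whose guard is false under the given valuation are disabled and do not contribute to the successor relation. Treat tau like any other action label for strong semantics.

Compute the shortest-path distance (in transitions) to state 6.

Answer: 2

Working:
Breadth-first toward 6:
  Layer 0: {0}
  Layer 1: {1}
  Layer 2: {6}
first hit 6 at d=2 via d·a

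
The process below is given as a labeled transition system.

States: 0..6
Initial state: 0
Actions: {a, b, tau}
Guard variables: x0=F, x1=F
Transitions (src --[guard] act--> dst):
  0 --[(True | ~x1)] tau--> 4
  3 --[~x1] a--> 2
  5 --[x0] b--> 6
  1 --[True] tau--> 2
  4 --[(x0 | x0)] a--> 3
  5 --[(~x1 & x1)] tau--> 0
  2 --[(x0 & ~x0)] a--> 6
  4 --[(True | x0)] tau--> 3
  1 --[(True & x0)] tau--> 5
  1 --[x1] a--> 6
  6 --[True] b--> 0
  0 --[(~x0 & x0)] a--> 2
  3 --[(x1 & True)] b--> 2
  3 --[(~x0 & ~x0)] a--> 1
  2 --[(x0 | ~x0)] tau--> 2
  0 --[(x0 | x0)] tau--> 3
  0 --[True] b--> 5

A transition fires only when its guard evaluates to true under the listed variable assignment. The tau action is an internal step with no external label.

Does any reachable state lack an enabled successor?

Reach set: {0,1,2,3,4,5}
  0: b→5  tau→4  [2 out]
  1: tau→2  [1 out]
  2: tau→2  [1 out]
  3: a→1  a→2  [2 out]
  4: tau→3  [1 out]
  5: ∅  [no exit]
witness 5: b

Answer: DEADLOCK at state 5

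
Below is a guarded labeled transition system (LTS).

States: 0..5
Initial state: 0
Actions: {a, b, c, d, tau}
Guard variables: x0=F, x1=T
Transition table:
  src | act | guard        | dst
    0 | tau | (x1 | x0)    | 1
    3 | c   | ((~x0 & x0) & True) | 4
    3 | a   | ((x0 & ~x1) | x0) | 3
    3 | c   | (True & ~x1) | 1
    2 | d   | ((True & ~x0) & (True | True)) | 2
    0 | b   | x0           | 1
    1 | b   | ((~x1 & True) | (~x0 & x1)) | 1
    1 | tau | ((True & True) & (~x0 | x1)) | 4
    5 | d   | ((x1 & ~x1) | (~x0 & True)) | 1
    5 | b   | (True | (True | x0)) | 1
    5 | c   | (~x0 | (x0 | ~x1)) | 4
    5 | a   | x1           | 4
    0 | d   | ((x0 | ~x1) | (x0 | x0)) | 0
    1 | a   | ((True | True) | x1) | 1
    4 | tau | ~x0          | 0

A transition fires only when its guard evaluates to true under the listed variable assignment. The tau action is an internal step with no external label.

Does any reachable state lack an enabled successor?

Reachable = {0,1,4}
  0: tau→1  [deg 1]
  1: a→1  b→1  tau→4  [deg 3]
  4: tau→0  [deg 1]

Answer: DEADLOCK-FREE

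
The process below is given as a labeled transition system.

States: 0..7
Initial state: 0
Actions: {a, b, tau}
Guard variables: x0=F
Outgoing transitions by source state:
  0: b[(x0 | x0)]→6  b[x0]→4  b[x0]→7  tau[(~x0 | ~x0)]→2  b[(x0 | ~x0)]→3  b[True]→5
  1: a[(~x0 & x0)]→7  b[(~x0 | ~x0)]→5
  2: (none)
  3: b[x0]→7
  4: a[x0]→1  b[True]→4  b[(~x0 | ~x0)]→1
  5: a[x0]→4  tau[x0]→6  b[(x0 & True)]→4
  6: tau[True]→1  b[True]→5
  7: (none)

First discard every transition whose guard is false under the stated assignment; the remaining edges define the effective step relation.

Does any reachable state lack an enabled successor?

R = {0,2,3,5}
  0: b→3  b→5  tau→2  [3 exit(s)]
  2: ∅  [STUCK]
  3: ∅  [STUCK]
  5: ∅  [STUCK]
Path to 2: tau

Answer: DEADLOCK at state 2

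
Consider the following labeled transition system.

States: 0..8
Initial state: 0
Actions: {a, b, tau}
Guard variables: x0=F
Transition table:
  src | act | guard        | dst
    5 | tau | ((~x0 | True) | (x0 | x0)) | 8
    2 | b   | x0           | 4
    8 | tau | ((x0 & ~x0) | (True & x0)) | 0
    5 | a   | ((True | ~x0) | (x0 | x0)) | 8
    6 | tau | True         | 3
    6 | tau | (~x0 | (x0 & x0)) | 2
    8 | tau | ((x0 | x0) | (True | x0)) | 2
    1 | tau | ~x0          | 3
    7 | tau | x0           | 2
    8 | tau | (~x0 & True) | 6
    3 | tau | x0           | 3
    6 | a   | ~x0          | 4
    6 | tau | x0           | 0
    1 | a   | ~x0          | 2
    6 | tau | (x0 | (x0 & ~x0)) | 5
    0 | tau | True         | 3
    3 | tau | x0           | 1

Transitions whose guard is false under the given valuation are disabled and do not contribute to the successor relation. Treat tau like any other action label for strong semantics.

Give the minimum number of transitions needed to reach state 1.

Layered search for 1:
  L0 = {0}
  L1 = {3}
1 never appears.

Answer: UNREACHABLE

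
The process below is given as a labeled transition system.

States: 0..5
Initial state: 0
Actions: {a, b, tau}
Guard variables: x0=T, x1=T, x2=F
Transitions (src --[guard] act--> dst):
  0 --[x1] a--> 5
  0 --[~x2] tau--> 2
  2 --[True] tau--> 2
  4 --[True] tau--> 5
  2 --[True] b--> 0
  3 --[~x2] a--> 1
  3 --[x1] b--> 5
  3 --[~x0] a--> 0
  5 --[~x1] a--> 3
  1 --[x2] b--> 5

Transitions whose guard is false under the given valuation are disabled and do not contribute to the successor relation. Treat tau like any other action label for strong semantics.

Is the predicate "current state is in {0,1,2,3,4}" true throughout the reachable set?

Answer: INVARIANT VIOLATED at state 5

Analysis:
Allowed set {0,1,2,3,4}
Reach set: {0,2,5}
  0: ok
  2: ok
  5: outside
witness against invariant: a → 5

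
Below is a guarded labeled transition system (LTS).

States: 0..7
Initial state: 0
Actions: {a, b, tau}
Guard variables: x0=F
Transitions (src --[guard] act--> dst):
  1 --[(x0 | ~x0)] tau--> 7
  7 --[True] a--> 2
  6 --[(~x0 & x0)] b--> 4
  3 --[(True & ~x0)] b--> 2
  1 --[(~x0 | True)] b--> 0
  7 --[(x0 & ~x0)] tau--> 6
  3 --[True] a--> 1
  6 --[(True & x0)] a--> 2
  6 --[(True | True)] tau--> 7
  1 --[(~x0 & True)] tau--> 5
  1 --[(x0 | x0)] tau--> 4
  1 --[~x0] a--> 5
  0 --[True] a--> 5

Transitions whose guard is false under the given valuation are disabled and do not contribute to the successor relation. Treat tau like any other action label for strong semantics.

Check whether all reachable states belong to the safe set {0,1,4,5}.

Answer: INVARIANT HOLDS

Trace:
Inv-set: {0,1,4,5}
R = {0,5}
  0: ok
  5: ok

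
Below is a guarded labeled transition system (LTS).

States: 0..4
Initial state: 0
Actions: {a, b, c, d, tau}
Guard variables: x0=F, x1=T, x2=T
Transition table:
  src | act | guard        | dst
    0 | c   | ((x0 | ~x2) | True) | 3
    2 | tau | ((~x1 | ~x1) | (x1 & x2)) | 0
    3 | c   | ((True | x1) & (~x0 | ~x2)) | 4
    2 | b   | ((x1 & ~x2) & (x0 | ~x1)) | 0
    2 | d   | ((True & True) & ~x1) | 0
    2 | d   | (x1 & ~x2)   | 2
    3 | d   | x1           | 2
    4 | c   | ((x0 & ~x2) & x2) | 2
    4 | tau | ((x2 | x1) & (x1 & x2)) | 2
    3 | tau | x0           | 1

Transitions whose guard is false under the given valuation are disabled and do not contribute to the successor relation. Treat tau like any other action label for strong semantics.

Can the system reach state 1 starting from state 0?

5 transition(s) survive guard evaluation.
Layer 0: {0}
Layer 1: {3}  cumulative {0,3}
Layer 2: {2,4}  cumulative {0,2,3,4}
Reach set: {0,2,3,4}

Answer: UNREACHABLE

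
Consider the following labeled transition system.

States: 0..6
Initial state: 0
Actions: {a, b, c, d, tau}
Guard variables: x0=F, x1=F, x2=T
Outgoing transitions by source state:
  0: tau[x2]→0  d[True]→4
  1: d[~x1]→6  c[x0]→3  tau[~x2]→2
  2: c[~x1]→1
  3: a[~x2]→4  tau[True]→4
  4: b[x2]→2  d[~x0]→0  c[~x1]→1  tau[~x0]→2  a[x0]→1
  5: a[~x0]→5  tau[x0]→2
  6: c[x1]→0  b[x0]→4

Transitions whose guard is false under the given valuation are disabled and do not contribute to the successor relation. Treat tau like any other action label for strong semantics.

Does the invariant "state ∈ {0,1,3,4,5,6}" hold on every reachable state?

Answer: INVARIANT VIOLATED at state 2

Trace:
Allowed set {0,1,3,4,5,6}
R = {0,1,2,4,6}
  0: ✓
  1: ✓
  2: ✗ unsafe
  4: ✓
  6: ✓
reach 2 via d·b — violates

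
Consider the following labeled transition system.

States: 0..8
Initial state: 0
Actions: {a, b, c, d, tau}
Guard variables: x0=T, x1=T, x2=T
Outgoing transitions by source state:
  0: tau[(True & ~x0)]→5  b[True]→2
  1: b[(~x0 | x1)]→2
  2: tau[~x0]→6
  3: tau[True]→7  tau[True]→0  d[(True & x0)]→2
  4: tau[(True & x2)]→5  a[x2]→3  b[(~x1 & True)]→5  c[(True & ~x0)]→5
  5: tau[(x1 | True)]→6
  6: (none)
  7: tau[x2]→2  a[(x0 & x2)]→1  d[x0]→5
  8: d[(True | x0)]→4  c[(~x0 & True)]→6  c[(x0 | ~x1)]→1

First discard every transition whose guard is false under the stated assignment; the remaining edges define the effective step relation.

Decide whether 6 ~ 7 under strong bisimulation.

Answer: NOT BISIMILAR

Trace:
Compute ~ classes (split until stable):
  π0 = {{0,1,2,3,4,5,6,7,8}}
  π1 = {{0,1},{2,6},{3},{4},{5},{7},{8}}
Fixed point at round 2; 7 class(es).
6∈{2,6}, 7∈{7}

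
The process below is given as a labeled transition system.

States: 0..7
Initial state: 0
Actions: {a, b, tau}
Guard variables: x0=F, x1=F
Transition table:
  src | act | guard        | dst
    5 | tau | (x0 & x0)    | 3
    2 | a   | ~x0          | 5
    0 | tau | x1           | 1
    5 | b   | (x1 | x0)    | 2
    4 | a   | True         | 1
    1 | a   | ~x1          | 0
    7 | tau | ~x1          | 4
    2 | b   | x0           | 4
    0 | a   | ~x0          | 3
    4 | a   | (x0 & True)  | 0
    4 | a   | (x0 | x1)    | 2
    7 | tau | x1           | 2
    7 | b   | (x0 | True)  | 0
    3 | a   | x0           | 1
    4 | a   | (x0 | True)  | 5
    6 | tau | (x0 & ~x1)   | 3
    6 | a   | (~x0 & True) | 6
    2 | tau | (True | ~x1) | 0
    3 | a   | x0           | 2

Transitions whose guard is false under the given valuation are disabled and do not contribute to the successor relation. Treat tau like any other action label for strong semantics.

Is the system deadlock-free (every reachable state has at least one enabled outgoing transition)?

R = {0,3}
  0: a→3  [1 out]
  3: ∅  [STUCK]
witness 3: a

Answer: DEADLOCK at state 3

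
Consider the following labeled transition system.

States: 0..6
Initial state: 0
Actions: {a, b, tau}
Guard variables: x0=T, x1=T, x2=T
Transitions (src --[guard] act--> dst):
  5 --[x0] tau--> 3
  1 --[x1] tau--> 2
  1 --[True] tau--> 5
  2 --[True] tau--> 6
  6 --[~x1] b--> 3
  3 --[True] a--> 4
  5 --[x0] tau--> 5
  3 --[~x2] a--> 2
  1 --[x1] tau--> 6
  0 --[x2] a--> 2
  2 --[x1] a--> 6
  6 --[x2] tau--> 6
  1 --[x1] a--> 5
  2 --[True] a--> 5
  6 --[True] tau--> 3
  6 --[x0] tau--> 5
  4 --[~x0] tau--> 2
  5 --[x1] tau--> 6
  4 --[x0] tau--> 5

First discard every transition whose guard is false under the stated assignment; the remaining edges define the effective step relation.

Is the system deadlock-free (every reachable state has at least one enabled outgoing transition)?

Answer: DEADLOCK-FREE

Analysis:
Reach set: {0,2,3,4,5,6}
  0: a→2  [1 exit(s)]
  2: a→5  a→6  tau→6  [3 exit(s)]
  3: a→4  [1 exit(s)]
  4: tau→5  [1 exit(s)]
  5: tau→3  tau→5  tau→6  [3 exit(s)]
  6: tau→3  tau→5  tau→6  [3 exit(s)]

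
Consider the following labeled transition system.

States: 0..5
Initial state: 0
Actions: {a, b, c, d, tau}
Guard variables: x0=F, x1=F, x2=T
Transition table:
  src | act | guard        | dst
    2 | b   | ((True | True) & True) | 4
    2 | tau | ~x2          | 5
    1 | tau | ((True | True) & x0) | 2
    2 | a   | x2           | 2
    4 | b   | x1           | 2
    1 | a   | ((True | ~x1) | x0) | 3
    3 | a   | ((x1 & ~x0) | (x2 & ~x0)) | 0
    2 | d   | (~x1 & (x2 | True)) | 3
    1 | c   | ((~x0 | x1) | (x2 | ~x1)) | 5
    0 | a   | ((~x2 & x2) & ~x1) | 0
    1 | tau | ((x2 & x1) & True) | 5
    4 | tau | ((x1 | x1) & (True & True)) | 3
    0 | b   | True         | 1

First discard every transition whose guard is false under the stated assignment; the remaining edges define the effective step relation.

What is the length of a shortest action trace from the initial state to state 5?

Answer: 2

Analysis:
BFS to 5:
  depth 0: {0}
  depth 1: {1}
  depth 2: {3,5}
5 enters at depth 2; path b·c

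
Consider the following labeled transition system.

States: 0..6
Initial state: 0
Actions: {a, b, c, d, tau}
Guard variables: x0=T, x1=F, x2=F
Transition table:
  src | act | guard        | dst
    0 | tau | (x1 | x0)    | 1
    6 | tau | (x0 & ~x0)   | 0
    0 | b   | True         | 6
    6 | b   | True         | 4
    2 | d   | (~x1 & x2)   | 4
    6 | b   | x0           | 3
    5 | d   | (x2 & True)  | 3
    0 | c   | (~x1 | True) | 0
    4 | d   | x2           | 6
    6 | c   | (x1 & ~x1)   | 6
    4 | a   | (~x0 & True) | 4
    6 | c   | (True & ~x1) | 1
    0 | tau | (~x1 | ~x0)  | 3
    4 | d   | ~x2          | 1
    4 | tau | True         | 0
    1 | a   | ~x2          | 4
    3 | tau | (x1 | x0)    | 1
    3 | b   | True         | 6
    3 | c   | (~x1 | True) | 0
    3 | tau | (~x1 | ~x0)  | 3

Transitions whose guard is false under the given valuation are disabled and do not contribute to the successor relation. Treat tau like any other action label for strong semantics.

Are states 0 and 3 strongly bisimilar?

Refine partition for ~:
  P[0] = {{0,1,2,3,4,5,6}}
  P[1] = {{0,3},{1},{2,5},{4},{6}}
Fixed point at round 2; 5 class(es).
[0]={0,3}  [3]={0,3}

Answer: BISIMILAR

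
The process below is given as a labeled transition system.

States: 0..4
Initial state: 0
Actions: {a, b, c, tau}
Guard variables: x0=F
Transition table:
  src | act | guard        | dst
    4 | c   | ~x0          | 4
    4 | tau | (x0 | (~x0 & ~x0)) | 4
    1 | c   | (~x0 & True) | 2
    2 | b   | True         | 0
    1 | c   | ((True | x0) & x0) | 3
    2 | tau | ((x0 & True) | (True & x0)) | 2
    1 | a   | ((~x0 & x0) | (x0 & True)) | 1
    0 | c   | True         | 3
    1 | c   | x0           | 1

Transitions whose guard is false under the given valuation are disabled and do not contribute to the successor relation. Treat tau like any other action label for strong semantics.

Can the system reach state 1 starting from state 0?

After dropping false guards: 5 live edges.
L0 = {0}
L1 = {3}  total {0,3}
R = {0,3}

Answer: UNREACHABLE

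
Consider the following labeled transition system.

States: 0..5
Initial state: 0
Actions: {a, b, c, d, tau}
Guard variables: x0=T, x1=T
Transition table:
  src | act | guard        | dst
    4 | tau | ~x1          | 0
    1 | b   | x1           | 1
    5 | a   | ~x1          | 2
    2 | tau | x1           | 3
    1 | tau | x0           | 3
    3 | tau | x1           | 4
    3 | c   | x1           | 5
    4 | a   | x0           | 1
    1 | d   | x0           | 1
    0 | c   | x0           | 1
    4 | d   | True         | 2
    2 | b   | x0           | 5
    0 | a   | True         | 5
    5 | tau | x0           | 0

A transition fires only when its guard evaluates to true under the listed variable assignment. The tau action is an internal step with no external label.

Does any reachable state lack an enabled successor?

Answer: DEADLOCK-FREE

Analysis:
Reachable = {0,1,2,3,4,5}
  0: a→5  c→1  [deg 2]
  1: b→1  d→1  tau→3  [deg 3]
  2: b→5  tau→3  [deg 2]
  3: c→5  tau→4  [deg 2]
  4: a→1  d→2  [deg 2]
  5: tau→0  [deg 1]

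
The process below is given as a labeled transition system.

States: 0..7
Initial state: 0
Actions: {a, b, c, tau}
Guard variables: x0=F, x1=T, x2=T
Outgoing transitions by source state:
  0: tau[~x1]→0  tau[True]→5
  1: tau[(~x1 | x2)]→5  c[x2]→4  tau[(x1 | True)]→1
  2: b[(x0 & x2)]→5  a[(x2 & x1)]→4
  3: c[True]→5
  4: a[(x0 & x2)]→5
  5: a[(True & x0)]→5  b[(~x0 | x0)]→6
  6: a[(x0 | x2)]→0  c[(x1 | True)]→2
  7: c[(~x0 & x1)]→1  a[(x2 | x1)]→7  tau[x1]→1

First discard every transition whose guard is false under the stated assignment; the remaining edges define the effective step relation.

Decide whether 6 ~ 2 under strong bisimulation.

Answer: NOT BISIMILAR

Analysis:
Bisimulation quotient by refinement:
  round 0: {{0,1,2,3,4,5,6,7}}
  round 1: {{0},{1},{2},{3},{4},{5},{6},{7}}
stable after 2 split(s): 8 block(s)
class of 6: {6}; class of 2: {2}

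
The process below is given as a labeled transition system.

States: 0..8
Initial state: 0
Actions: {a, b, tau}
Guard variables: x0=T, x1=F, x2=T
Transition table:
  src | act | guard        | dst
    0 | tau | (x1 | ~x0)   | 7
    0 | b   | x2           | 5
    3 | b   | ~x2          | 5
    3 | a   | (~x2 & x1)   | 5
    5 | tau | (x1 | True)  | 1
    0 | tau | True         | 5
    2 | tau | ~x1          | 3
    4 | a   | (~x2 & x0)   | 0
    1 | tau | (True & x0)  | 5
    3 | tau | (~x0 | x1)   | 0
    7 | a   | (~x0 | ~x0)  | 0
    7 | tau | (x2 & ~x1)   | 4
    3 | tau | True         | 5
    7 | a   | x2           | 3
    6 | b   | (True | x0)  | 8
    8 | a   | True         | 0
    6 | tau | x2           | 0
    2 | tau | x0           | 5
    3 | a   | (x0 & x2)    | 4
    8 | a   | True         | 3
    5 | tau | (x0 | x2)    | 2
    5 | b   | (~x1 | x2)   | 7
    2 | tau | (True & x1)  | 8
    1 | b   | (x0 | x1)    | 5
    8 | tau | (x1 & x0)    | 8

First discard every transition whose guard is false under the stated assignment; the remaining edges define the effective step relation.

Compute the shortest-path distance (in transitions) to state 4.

BFS to 4:
  depth 0: {0}
  depth 1: {5}
  depth 2: {1,2,7}
  depth 3: {3,4}
first hit 4 at d=3 via b·b·tau

Answer: 3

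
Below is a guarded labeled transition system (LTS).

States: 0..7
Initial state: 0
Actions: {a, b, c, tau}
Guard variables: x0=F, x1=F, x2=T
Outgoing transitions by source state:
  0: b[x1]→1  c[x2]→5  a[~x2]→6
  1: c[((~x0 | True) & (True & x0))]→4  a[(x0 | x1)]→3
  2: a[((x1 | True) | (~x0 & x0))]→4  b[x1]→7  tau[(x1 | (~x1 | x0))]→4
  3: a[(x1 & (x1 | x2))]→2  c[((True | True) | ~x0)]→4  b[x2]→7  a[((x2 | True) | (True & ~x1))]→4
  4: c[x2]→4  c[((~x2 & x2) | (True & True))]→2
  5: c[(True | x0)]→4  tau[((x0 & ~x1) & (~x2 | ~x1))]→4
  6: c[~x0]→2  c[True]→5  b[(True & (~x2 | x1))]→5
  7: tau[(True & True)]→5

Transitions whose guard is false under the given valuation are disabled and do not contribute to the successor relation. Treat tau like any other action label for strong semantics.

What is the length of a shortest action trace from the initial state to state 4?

Answer: 2

Working:
BFS to 4:
  L0 = {0}
  L1 = {5}
  L2 = {4}
first hit 4 at d=2 via c·c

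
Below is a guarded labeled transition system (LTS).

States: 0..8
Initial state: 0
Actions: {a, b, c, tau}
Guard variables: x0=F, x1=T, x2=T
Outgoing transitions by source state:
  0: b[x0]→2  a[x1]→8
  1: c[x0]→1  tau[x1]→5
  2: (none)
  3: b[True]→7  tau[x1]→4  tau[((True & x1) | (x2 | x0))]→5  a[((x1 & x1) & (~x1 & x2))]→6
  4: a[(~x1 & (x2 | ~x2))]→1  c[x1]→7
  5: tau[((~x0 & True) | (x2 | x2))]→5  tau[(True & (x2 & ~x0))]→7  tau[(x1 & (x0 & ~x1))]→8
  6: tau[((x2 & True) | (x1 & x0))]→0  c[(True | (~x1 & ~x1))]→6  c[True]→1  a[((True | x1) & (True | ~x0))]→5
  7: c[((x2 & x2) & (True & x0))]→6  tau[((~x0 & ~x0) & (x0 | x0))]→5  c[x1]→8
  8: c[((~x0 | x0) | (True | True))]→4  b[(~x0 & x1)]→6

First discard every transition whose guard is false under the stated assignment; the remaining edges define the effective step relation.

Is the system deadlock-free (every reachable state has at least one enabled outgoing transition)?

R = {0,1,4,5,6,7,8}
  0: a→8  [1 exit(s)]
  1: tau→5  [1 exit(s)]
  4: c→7  [1 exit(s)]
  5: tau→5  tau→7  [2 exit(s)]
  6: a→5  c→1  c→6  tau→0  [4 exit(s)]
  7: c→8  [1 exit(s)]
  8: b→6  c→4  [2 exit(s)]

Answer: DEADLOCK-FREE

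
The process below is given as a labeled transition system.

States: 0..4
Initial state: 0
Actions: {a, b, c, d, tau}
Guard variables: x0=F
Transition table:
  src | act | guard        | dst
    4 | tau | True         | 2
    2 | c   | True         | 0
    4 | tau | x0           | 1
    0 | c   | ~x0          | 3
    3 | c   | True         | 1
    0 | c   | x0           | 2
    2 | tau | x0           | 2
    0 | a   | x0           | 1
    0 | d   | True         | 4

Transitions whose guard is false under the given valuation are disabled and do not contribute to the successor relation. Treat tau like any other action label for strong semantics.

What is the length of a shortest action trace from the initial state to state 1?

Answer: 2

Trace:
BFS to 1:
  Layer 0: {0}
  Layer 1: {3,4}
  Layer 2: {1,2}
depth(1)=2, e.g. c·c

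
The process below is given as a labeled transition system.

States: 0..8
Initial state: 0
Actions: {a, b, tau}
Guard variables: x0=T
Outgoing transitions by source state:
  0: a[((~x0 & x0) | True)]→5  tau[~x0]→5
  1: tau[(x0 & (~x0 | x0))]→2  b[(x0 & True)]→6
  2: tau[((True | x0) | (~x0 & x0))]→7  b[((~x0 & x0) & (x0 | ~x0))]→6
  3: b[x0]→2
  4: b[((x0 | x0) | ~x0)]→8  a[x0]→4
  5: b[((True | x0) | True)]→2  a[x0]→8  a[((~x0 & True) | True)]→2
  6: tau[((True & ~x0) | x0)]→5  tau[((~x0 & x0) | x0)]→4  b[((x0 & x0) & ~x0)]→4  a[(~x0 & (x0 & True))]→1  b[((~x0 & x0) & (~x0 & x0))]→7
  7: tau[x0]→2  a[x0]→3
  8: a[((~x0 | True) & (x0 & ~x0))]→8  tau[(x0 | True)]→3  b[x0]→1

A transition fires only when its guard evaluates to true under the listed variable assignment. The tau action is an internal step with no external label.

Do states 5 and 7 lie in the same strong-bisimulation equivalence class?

Bisimulation quotient by refinement:
  round 0: {{0,1,2,3,4,5,6,7,8}}
  round 1: {{0},{1,8},{2,6},{3},{4,5},{7}}
  round 2: {{0},{1},{2},{3},{4},{5},{6},{7},{8}}
9 equivalence class(es) (converged in 3)
class of 5: {5}; class of 7: {7}

Answer: NOT BISIMILAR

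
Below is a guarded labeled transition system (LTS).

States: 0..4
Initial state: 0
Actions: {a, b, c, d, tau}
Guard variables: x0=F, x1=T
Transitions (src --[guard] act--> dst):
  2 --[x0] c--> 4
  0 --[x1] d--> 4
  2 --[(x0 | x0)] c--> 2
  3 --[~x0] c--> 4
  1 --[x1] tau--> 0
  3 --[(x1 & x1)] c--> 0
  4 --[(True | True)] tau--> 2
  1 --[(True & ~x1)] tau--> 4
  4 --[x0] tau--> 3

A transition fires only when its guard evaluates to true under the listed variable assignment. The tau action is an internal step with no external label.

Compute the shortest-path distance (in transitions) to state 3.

Answer: UNREACHABLE

Trace:
Layered search for 3:
  depth 0: {0}
  depth 1: {4}
  depth 2: {2}
3 never appears.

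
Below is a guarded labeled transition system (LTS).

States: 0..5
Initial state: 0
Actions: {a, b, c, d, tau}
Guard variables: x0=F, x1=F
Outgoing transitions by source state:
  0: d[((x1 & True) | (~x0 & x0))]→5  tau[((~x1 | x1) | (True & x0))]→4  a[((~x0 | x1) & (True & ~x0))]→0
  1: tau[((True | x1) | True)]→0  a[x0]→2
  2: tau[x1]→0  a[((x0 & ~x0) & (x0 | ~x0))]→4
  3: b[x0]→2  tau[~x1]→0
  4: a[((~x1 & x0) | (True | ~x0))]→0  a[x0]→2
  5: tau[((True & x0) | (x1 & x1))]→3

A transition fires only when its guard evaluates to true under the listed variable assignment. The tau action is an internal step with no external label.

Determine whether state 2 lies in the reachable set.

Answer: UNREACHABLE

Analysis:
After dropping false guards: 5 live edges.
L0 = {0}
L1 = {4}  now seen {0,4}
R = {0,4}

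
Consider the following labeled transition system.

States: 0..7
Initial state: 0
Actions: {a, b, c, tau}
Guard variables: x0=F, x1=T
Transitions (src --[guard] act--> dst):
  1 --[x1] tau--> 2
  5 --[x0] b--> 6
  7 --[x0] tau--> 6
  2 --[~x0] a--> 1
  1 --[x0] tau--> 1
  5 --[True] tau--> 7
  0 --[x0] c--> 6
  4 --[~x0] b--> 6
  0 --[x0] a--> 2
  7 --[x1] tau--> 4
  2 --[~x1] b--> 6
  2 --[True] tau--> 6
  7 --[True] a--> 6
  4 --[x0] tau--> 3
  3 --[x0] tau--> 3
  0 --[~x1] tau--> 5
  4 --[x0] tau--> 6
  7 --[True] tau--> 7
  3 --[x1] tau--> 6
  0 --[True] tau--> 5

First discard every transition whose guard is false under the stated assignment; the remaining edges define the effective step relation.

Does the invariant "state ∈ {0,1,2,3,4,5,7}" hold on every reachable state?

Allowed set {0,1,2,3,4,5,7}
Reach set: {0,4,5,6,7}
  0: safe
  4: safe
  5: safe
  6: VIOLATES
  7: safe
counterexample path to 6: tau·tau·a

Answer: INVARIANT VIOLATED at state 6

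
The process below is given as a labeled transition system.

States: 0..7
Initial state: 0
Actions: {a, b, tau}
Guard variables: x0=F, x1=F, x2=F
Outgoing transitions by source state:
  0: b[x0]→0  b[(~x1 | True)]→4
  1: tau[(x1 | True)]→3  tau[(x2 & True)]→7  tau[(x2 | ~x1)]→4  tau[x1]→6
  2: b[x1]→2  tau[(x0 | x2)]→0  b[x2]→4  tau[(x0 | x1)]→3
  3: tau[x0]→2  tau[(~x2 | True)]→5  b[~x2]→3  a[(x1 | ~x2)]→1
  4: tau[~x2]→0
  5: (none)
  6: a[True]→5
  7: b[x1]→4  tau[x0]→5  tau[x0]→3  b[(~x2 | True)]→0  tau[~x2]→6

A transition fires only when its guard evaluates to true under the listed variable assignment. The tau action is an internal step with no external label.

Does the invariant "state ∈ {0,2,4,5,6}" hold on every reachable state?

Answer: INVARIANT HOLDS

Working:
Allowed set {0,2,4,5,6}
R = {0,4}
  0: ok
  4: ok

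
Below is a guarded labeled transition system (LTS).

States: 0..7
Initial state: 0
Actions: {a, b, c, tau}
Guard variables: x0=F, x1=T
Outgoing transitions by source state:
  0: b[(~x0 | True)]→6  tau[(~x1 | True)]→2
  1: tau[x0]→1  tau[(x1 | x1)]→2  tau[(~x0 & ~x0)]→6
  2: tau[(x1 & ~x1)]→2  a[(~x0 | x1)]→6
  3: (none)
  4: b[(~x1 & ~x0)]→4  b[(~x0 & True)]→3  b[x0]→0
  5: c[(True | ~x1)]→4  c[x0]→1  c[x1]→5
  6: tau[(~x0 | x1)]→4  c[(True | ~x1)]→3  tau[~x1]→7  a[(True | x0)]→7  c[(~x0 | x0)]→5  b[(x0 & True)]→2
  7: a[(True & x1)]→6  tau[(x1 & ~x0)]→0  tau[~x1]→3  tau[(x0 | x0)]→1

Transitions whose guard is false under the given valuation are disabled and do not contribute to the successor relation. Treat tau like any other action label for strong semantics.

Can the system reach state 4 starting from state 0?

Answer: REACHABLE

Trace:
14 transition(s) survive guard evaluation.
Layer 0: {0}
Layer 1: {2,6}  total {0,2,6}
Layer 2: {3,4,5,7}  total {0,2,3,4,5,6,7}
Reach set: {0,2,3,4,5,6,7}
witness 4: b·tau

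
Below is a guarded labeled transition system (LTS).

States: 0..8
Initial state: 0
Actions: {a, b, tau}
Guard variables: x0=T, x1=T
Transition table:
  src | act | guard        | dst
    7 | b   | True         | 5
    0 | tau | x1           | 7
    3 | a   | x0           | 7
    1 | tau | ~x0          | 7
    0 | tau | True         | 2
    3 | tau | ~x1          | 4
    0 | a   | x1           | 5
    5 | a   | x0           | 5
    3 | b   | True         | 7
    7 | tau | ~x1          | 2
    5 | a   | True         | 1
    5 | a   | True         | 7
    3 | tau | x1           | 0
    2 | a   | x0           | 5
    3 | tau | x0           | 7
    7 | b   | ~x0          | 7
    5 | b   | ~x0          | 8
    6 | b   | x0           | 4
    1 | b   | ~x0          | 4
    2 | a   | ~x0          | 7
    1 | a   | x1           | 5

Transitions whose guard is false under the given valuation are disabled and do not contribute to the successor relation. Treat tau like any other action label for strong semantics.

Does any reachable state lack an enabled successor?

R = {0,1,2,5,7}
  0: a→5  tau→2  tau→7  [3 out]
  1: a→5  [1 out]
  2: a→5  [1 out]
  5: a→1  a→5  a→7  [3 out]
  7: b→5  [1 out]

Answer: DEADLOCK-FREE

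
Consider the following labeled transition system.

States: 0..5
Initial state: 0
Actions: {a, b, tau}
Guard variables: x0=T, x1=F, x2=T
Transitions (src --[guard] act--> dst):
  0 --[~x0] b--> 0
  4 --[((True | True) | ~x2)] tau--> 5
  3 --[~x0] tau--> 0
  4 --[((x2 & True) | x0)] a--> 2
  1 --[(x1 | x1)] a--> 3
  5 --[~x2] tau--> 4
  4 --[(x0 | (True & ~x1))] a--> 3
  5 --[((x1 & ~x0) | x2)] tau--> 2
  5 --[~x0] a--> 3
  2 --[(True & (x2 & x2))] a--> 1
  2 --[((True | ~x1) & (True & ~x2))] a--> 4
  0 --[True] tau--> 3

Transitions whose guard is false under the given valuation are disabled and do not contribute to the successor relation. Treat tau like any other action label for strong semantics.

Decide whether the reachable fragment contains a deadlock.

Reachable = {0,3}
  0: tau→3  [1 out]
  3: ∅  [STUCK]
trace reaching 3: tau

Answer: DEADLOCK at state 3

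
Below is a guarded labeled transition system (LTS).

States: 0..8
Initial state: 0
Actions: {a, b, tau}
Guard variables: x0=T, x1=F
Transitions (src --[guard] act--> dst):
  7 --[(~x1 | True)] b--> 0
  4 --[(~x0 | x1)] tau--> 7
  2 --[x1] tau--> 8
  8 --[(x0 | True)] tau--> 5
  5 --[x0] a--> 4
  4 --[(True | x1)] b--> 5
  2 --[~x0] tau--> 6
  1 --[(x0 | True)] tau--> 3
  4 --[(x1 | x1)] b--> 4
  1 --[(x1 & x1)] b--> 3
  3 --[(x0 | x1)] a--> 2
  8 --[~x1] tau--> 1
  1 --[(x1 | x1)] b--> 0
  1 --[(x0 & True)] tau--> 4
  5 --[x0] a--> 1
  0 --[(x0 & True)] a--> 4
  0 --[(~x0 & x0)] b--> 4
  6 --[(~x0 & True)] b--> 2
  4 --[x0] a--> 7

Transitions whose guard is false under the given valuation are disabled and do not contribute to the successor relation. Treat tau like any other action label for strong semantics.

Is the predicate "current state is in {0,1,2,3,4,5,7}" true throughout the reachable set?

Answer: INVARIANT HOLDS

Working:
Safe = {0,1,2,3,4,5,7}
R = {0,1,2,3,4,5,7}
  0: ✓
  1: ✓
  2: ✓
  3: ✓
  4: ✓
  5: ✓
  7: ✓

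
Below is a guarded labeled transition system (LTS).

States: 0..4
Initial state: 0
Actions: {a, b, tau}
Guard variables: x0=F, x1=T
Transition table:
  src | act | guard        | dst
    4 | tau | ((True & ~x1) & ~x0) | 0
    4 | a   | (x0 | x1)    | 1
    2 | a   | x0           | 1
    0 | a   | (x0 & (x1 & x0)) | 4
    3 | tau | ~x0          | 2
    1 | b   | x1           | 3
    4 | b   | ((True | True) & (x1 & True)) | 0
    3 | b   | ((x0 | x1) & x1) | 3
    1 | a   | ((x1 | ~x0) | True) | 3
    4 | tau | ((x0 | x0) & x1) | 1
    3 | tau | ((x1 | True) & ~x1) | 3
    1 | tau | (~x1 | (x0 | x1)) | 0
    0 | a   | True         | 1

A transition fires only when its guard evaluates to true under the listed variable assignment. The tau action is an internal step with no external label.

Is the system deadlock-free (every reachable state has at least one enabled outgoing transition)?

Answer: DEADLOCK at state 2

Analysis:
Reach set: {0,1,2,3}
  0: a→1  [1 exit(s)]
  1: a→3  b→3  tau→0  [3 exit(s)]
  2: ∅  [no exit]
  3: b→3  tau→2  [2 exit(s)]
Path to 2: a·b·tau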